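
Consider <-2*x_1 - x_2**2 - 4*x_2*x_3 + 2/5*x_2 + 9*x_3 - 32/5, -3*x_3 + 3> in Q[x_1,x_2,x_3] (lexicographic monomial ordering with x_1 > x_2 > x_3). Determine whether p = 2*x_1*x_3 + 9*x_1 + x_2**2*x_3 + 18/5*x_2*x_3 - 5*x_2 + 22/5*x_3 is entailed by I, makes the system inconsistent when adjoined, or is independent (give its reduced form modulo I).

2*x_1*x_3 + 9*x_1 + x_2**2*x_3 + 18/5*x_2*x_3 - 5*x_2 + 22/5*x_3 is independent of I; its normal form modulo I is -9/2*x_2**2 - 106/5*x_2 + 187/10.

First compute the reduced Gröbner basis of I by Buchberger's algorithm.
f_1 = -2*x_1 - x_2**2 - 4*x_2*x_3 + 2/5*x_2 + 9*x_3 - 32/5, LT = x_1.
f_2 = -3*x_3 + 3, LT = x_3.

The S-polynomials (S(f_1,f_2)) all reduce to 0 modulo the current basis, so we have a Gröbner basis.
Inter-reduce: drop elements whose leading term is divisible by another's, tail-reduce, and make monic.
Reduced Gröbner basis: {x_1 + 1/2*x_2**2 + 9/5*x_2 - 13/10, x_3 - 1}.
Label its elements g_1 = x_1 + 1/2*x_2**2 + 9/5*x_2 - 13/10, g_2 = x_3 - 1.

Reduce p = 2*x_1*x_3 + 9*x_1 + x_2**2*x_3 + 18/5*x_2*x_3 - 5*x_2 + 22/5*x_3 modulo G:
  leading term x_1*x_3: subtract (2*x_3)·g_1 from 2*x_1*x_3 + 9*x_1 + x_2**2*x_3 + 18/5*x_2*x_3 - 5*x_2 + 22/5*x_3 → 9*x_1 - 5*x_2 + 7*x_3
  leading term x_1: subtract (9)·g_1 from 9*x_1 - 5*x_2 + 7*x_3 → -9/2*x_2**2 - 106/5*x_2 + 7*x_3 + 117/10
  leading term x_2**2: no divisor's leading term divides it; move -9/2*x_2**2 to the remainder.
  leading term x_2: no divisor's leading term divides it; move -106/5*x_2 to the remainder.
  leading term x_3: subtract (7)·g_2 from 7*x_3 + 117/10 → 187/10
  leading term 1: no divisor's leading term divides it; move 187/10 to the remainder.
  normal form = -9/2*x_2**2 - 106/5*x_2 + 187/10.
The normal form is nonzero, so p ∉ I. Since p minus its normal form lies in I, I + (p) = I + (r) where r = -9/2*x_2**2 - 106/5*x_2 + 187/10; decide whether this ideal is the whole ring.
Run Buchberger on G together with r (pairs among the g_i already reduce to 0 since G is a Gröbner basis):
g_1 = x_1 + 1/2*x_2**2 + 9/5*x_2 - 13/10, LT = x_1.
g_2 = x_3 - 1, LT = x_3.
r = -9/2*x_2**2 - 106/5*x_2 + 187/10, LT = x_2**2.

The S-polynomials (S(g_1,g_2), S(g_1,r), S(g_2,r)) all reduce to 0 modulo the current basis, so we have a Gröbner basis.
Inter-reduce: drop elements whose leading term is divisible by another's, tail-reduce, and make monic.
Reduced Gröbner basis: {x_1 - 5/9*x_2 + 7/9, x_2**2 + 212/45*x_2 - 187/45, x_3 - 1}.
The reduced Gröbner basis of I + (p) is {x_1 - 5/9*x_2 + 7/9, x_2**2 + 212/45*x_2 - 187/45, x_3 - 1} ≠ {1}, a proper ideal, so the enlarged system stays consistent: p is independent of I, with normal form -9/2*x_2**2 - 106/5*x_2 + 187/10.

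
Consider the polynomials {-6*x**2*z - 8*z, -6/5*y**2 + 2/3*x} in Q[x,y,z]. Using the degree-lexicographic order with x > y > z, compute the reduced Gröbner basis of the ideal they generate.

G = {x**2*z + 4/3*z, y**2 - 5/9*x}

f_1 = -6*x**2*z - 8*z, LT = x**2*z.
f_2 = -6/5*y**2 + 2/3*x, LT = y**2.

The S-polynomials (S(f_1,f_2)) all reduce to 0 modulo the current basis, so we have a Gröbner basis.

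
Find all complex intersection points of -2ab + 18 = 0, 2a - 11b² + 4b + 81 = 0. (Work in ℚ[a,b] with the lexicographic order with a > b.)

Compute a lex Gröbner basis by Buchberger's algorithm.
f_1 = -2ab + 18, LT = ab.
f_2 = 2a - 11b² + 4b + 81, LT = a.

S(f_1,f_2): lcm = ab. S = 11/2b³ - 2b² - 81/2b - 9.
  reduce S modulo (f_1, f_2):
  remainder 11/2b³ - 2b² - 81/2b - 9 ≠ 0; add h_3 = 11/2b³ - 2b² - 81/2b - 9 to the basis.

The other S-polynomials (S(f_1,h_3), S(f_2,h_3)) all reduce to 0 modulo the current basis, so we have a Gröbner basis.
Inter-reduce: drop elements whose leading term is divisible by another's, tail-reduce, and make monic.
Reduced Gröbner basis: {a - 11/2b² + 2b + 81/2, b³ - 4/11b² - 81/11b - 18/11}.

The lex basis is triangular: the last element involves only b. Solving b³ - 4/11b² - 81/11b - 18/11 = 0 gives b ∈ {3, -29/22 - sqrt(577)/22, -29/22 + sqrt(577)/22}; substituting each value into the earlier elements determines the remaining variables.
  b = 3: the earlier basis element becomes a - 3 = 0, giving a = 3 — point (3, 3).
  b = -29/22 - sqrt(577)/22: the earlier basis element becomes a - 3*sqrt(577)/4 + 87/4 = 0, giving a = -87/4 + 3*sqrt(577)/4 — point (-87/4 + 3*sqrt(577)/4, -29/22 - sqrt(577)/22).
  b = -29/22 + sqrt(577)/22: the earlier basis element becomes a + 3*sqrt(577)/4 + 87/4 = 0, giving a = -87/4 - 3*sqrt(577)/4 — point (-87/4 - 3*sqrt(577)/4, -29/22 + sqrt(577)/22).
A lex Gröbner basis triangularizes the system, enabling back-substitution.

{(3, 3), (-87/4 + 3*sqrt(577)/4, -29/22 - sqrt(577)/22), (-87/4 - 3*sqrt(577)/4, -29/22 + sqrt(577)/22)}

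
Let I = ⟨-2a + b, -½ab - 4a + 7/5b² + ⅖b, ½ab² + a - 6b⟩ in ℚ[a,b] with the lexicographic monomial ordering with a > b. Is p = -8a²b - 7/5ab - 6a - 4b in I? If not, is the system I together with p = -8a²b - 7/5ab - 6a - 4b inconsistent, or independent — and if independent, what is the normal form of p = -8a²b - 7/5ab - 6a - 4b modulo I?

-8a²b - 7/5ab - 6a - 4b lies in I (it reduces to 0).

First compute the reduced Gröbner basis of I by Buchberger's algorithm.
f_1 = -2a + b, LT = a.
f_2 = -½ab - 4a + 7/5b² + ⅖b, LT = ab.
f_3 = ½ab² + a - 6b, LT = ab².

S(f_1,f_2): lcm = ab. S = -8a + 23/10b² + ⅘b.
  reduce S modulo (f_1, f_2, f_3):
  remainder 23/10b² - 16/5b ≠ 0; add h_4 = 23/10b² - 16/5b to the basis.

S(f_1,f_3): lcm = ab². S = -2a - ½b³ + 12b.
  reduce S modulo (f_1, f_2, f_3, h_4):
  remainder 5307/529b ≠ 0; add h_5 = 5307/529b to the basis.

The other S-polynomials (S(f_2,f_3), S(f_1,h_4), S(f_2,h_4), S(f_3,h_4), S(f_1,h_5), S(f_2,h_5), S(f_3,h_5), S(h_4,h_5)) all reduce to 0 modulo the current basis, so we have a Gröbner basis.
Inter-reduce: drop elements whose leading term is divisible by another's, tail-reduce, and make monic.
Reduced Gröbner basis: {a, b}.
Label its elements g_1 = a, g_2 = b.

Reduce p = -8a²b - 7/5ab - 6a - 4b modulo G:
  leading term a²b: subtract (-8ab)·g_1 from -8a²b - 7/5ab - 6a - 4b → -7/5ab - 6a - 4b
  leading term ab: subtract (-7/5b)·g_1 from -7/5ab - 6a - 4b → -6a - 4b
  leading term a: subtract (-6)·g_1 from -6a - 4b → -4b
  leading term b: subtract (-4)·g_2 from -4b → 0
  normal form = 0.
Since the normal form is 0, p ∈ I.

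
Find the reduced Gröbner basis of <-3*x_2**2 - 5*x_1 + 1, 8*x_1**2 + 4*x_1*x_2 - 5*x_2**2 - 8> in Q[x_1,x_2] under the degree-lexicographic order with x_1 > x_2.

G = {x_1**2 + 1/2*x_1*x_2 + 25/24*x_1 - 29/24, x_2**2 + 5/3*x_1 - 1/3}

The reduced Gröbner basis is the canonical form of the ideal for this ordering.

f_1 = -3*x_2**2 - 5*x_1 + 1, LT = x_2**2.
f_2 = 8*x_1**2 + 4*x_1*x_2 - 5*x_2**2 - 8, LT = x_1**2.

The S-polynomials (S(f_1,f_2)) all reduce to 0 modulo the current basis, so we have a Gröbner basis.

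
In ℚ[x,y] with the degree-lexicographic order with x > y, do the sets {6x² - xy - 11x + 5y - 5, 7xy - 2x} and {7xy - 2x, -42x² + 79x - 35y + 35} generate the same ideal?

Two ideals are equal iff their reduced Gröbner bases coincide (the reduced basis is unique for a fixed ordering).
Buchberger on the first generating set:
f_1 = 6x² - xy - 11x + 5y - 5, LT = x².
f_2 = 7xy - 2x, LT = xy.

S(f_1,f_2): lcm = x²y. S = -⅙xy² + 2/7x² - 11/6xy + ⅚y² - ⅚y.
  leading term xy²: subtract (-1/42y)·f_2 from -⅙xy² + 2/7x² - 11/6xy + ⅚y² - ⅚y → 2/7x² - 79/42xy + ⅚y² - ⅚y
  leading term x²: subtract (1/21)·f_1 from 2/7x² - 79/42xy + ⅚y² - ⅚y → -11/6xy + ⅚y² + 11/21x - 15/14y + 5/21
  leading term xy: subtract (-11/42)·f_2 from -11/6xy + ⅚y² + 11/21x - 15/14y + 5/21 → ⅚y² - 15/14y + 5/21
  leading term y²: no divisor's leading term divides it; move ⅚y² to the remainder.
  leading term y: no divisor's leading term divides it; move -15/14y to the remainder.
  leading term 1: no divisor's leading term divides it; move 5/21 to the remainder.
  remainder ⅚y² - 15/14y + 5/21 ≠ 0; add g_3 = ⅚y² - 15/14y + 5/21 to the basis.

The other S-polynomials (S(f_1,g_3), S(f_2,g_3)) all reduce to 0 modulo the current basis, so we have a Gröbner basis.
Inter-reduce: drop elements whose leading term is divisible by another's, tail-reduce, and make monic.
Reduced Gröbner basis: {x² - 79/42x + ⅚y - ⅚, xy - 2/7x, y² - 9/7y + 2/7}.

Buchberger on the second generating set:
h_1 = 7xy - 2x, LT = xy.
h_2 = -42x² + 79x - 35y + 35, LT = x².

S(h_1,h_2): lcm = x²y. S = -2/7x² + 79/42xy - ⅚y² + ⅚y.
  leading term x²: subtract (1/147)·h_2 from -2/7x² + 79/42xy - ⅚y² + ⅚y → 79/42xy - ⅚y² - 79/147x + 15/14y - 5/21
  leading term xy: subtract (79/294)·h_1 from 79/42xy - ⅚y² - 79/147x + 15/14y - 5/21 → -⅚y² + 15/14y - 5/21
  leading term y²: no divisor's leading term divides it; move -⅚y² to the remainder.
  leading term y: no divisor's leading term divides it; move 15/14y to the remainder.
  leading term 1: no divisor's leading term divides it; move -5/21 to the remainder.
  remainder -⅚y² + 15/14y - 5/21 ≠ 0; add k_3 = -⅚y² + 15/14y - 5/21 to the basis.

The other S-polynomials (S(h_1,k_3), S(h_2,k_3)) all reduce to 0 modulo the current basis, so we have a Gröbner basis.
Inter-reduce: drop elements whose leading term is divisible by another's, tail-reduce, and make monic.
Reduced Gröbner basis: {x² - 79/42x + ⅚y - ⅚, xy - 2/7x, y² - 9/7y + 2/7}.

These coincide, so the ideals are equal.

Yes, the ideals are equal.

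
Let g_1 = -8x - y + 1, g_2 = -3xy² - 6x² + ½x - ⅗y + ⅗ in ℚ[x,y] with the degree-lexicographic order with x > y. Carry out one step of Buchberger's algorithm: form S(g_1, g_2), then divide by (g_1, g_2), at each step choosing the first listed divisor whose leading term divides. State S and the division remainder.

S(g_1, g_2) = ⅛y³ - 2x² - ⅛y² + ⅙x - ⅕y + ⅕; remainder on division = ⅛y³ - 5/32y² - 19/120y + 91/480.

lcm(LM(g_1), LM(g_2)) = xy².
S = (lcm/LT(g_1))·g_1 − (lcm/LT(g_2))·g_2 = ⅛y³ - 2x² - ⅛y² + ⅙x - ⅕y + ⅕.
Reduce S modulo (g_1, g_2) in that order:
  leading term y³: no divisor's leading term divides it; move ⅛y³ to the remainder.
  leading term x²: subtract (¼x)·g_1 from -2x² - ⅛y² + ⅙x - ⅕y + ⅕ → ¼xy - ⅛y² - 1/12x - ⅕y + ⅕
  leading term xy: subtract (-1/32y)·g_1 from ¼xy - ⅛y² - 1/12x - ⅕y + ⅕ → -5/32y² - 1/12x - 27/160y + ⅕
  leading term y²: no divisor's leading term divides it; move -5/32y² to the remainder.
  leading term x: subtract (1/96)·g_1 from -1/12x - 27/160y + ⅕ → -19/120y + 91/480
  leading term y: no divisor's leading term divides it; move -19/120y to the remainder.
  leading term 1: no divisor's leading term divides it; move 91/480 to the remainder.
The remainder ⅛y³ - 5/32y² - 19/120y + 91/480 is nonzero, so it would be added as the next basis element.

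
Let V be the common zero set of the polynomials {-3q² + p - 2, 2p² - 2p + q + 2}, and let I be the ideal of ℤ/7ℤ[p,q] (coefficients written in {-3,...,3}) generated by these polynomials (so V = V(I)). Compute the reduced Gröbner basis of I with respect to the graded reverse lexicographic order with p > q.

This is the nonlinear analogue of row-reducing a linear system.

f_1 = -3q² + p - 2, LT = q².
f_2 = 2p² - 2p + q + 2, LT = p².

The S-polynomials (S(f_1,f_2)) all reduce to 0 modulo the current basis, so we have a Gröbner basis.

G = {p² - p - 3q + 1, q² + 2p + 3}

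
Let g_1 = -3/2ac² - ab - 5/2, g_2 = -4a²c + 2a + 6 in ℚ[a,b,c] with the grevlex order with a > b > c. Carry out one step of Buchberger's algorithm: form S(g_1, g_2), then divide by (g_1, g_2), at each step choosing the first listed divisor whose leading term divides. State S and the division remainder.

S(g_1, g_2) = ⅔a²b + ½ac + 5/3a + 3/2c; remainder on division = ⅔a²b + ½ac + 5/3a + 3/2c.

lcm(LM(g_1), LM(g_2)) = a²c².
S = (lcm/LT(g_1))·g_1 − (lcm/LT(g_2))·g_2 = ⅔a²b + ½ac + 5/3a + 3/2c.
Reduce S modulo (g_1, g_2) in that order:
  leading term a²b: no divisor's leading term divides it; move ⅔a²b to the remainder.
  leading term ac: no divisor's leading term divides it; move ½ac to the remainder.
  leading term a: no divisor's leading term divides it; move 5/3a to the remainder.
  leading term c: no divisor's leading term divides it; move 3/2c to the remainder.
The remainder ⅔a²b + ½ac + 5/3a + 3/2c is nonzero, so it would be added as the next basis element.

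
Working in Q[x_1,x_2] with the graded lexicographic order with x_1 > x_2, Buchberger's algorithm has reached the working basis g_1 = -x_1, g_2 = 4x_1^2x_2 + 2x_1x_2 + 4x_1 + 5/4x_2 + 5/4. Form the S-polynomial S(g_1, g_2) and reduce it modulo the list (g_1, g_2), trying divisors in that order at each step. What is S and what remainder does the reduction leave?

lcm(LM(g_1), LM(g_2)) = x_1^2x_2.
S = (lcm/LT(g_1))·g_1 − (lcm/LT(g_2))·g_2 = -1/2x_1x_2 - x_1 - 5/16x_2 - 5/16.
Reduce S modulo (g_1, g_2) in that order:
  leading term x_1x_2: subtract (1/2x_2)·g_1 from -1/2x_1x_2 - x_1 - 5/16x_2 - 5/16 → -x_1 - 5/16x_2 - 5/16
  leading term x_1: subtract (1)·g_1 from -x_1 - 5/16x_2 - 5/16 → -5/16x_2 - 5/16
  leading term x_2: no divisor's leading term divides it; move -5/16x_2 to the remainder.
  leading term 1: no divisor's leading term divides it; move -5/16 to the remainder.
The remainder -5/16x_2 - 5/16 is nonzero, so it would be added as the next basis element.

S(g_1, g_2) = -1/2x_1x_2 - x_1 - 5/16x_2 - 5/16; remainder on division = -5/16x_2 - 5/16.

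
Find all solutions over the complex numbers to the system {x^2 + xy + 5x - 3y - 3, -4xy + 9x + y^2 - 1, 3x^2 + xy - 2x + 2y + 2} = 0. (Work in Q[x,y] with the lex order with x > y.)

Compute a lex Gröbner basis by Buchberger's algorithm.
f_1 = x^2 + xy + 5x - 3y - 3, LT = x^2.
f_2 = -4xy + 9x + y^2 - 1, LT = xy.
f_3 = 3x^2 + xy - 2x + 2y + 2, LT = x^2.

S(f_1,f_2): lcm = x^2y. S = 9/4x^2 + 5/4xy^2 + 5xy - 1/4x - 3y^2 - 3y.
  leading term x^2: subtract (9/4)·f_1 from 9/4x^2 + 5/4xy^2 + 5xy - 1/4x - 3y^2 - 3y → 5/4xy^2 + 11/4xy - 23/2x - 3y^2 + 15/4y + 27/4
  leading term xy^2: subtract (-5/16y)·f_2 from 5/4xy^2 + 11/4xy - 23/2x - 3y^2 + 15/4y + 27/4 → 89/16xy - 23/2x + 5/16y^3 - 3y^2 + 55/16y + 27/4
  leading term xy: subtract (-89/64)·f_2 from 89/16xy - 23/2x + 5/16y^3 - 3y^2 + 55/16y + 27/4 → 65/64x + 5/16y^3 - 103/64y^2 + 55/16y + 343/64
  leading term x: no divisor's leading term divides it; move 65/64x to the remainder.
  leading term y^3: no divisor's leading term divides it; move 5/16y^3 to the remainder.
  leading term y^2: no divisor's leading term divides it; move -103/64y^2 to the remainder.
  leading term y: no divisor's leading term divides it; move 55/16y to the remainder.
  leading term 1: no divisor's leading term divides it; move 343/64 to the remainder.
  remainder 65/64x + 5/16y^3 - 103/64y^2 + 55/16y + 343/64 ≠ 0; add h_4 = 65/64x + 5/16y^3 - 103/64y^2 + 55/16y + 343/64 to the basis.

S(f_1,f_3): lcm = x^2. S = 2/3xy + 17/3x - 11/3y - 11/3.
  leading term xy: subtract (-1/6)·f_2 from 2/3xy + 17/3x - 11/3y - 11/3 → 43/6x + 1/6y^2 - 11/3y - 23/6
  leading term x: subtract (1376/195)·h_4 from 43/6x + 1/6y^2 - 11/3y - 23/6 → -86/39y^3 + 749/65y^2 - 363/13y - 8122/195
  leading term y^3: no divisor's leading term divides it; move -86/39y^3 to the remainder.
  leading term y^2: no divisor's leading term divides it; move 749/65y^2 to the remainder.
  leading term y: no divisor's leading term divides it; move -363/13y to the remainder.
  leading term 1: no divisor's leading term divides it; move -8122/195 to the remainder.
  remainder -86/39y^3 + 749/65y^2 - 363/13y - 8122/195 ≠ 0; add h_5 = -86/39y^3 + 749/65y^2 - 363/13y - 8122/195 to the basis.

S(f_2,f_3): lcm = x^2y. S = -9/4x^2 - 7/12xy^2 + 2/3xy + 1/4x - 2/3y^2 - 2/3y.
  leading term x^2: subtract (-9/4)·f_1 from -9/4x^2 - 7/12xy^2 + 2/3xy + 1/4x - 2/3y^2 - 2/3y → -7/12xy^2 + 35/12xy + 23/2x - 2/3y^2 - 89/12y - 27/4
  leading term xy^2: subtract (7/48y)·f_2 from -7/12xy^2 + 35/12xy + 23/2x - 2/3y^2 - 89/12y - 27/4 → 77/48xy + 23/2x - 7/48y^3 - 2/3y^2 - 349/48y - 27/4
  leading term xy: subtract (-77/192)·f_2 from 77/48xy + 23/2x - 7/48y^3 - 2/3y^2 - 349/48y - 27/4 → 967/64x - 7/48y^3 - 17/64y^2 - 349/48y - 1373/192
  leading term x: subtract (967/65)·h_4 from 967/64x - 7/48y^3 - 17/64y^2 - 349/48y - 1373/192 → -187/39y^3 + 1539/65y^2 - 2278/39y - 16942/195
  leading term y^3: subtract (187/86)·h_5 from -187/39y^3 + 1539/65y^2 - 2278/39y - 16942/195 → -593/430y^2 + 595/258y + 2377/645
  leading term y^2: no divisor's leading term divides it; move -593/430y^2 to the remainder.
  leading term y: no divisor's leading term divides it; move 595/258y to the remainder.
  leading term 1: no divisor's leading term divides it; move 2377/645 to the remainder.
  remainder -593/430y^2 + 595/258y + 2377/645 ≠ 0; add h_6 = -593/430y^2 + 595/258y + 2377/645 to the basis.

S(f_2,h_5): lcm = xy^3. S = 2559/860xy^2 - 1089/86xy - 4061/215x - 1/4y^4 + 1/4y^2.
  leading term xy^2: subtract (-2559/3440y)·f_2 from 2559/860xy^2 - 1089/86xy - 4061/215x - 1/4y^4 + 1/4y^2 → -20529/3440xy - 4061/215x - 1/4y^4 + 2559/3440y^3 + 1/4y^2 - 2559/3440y
  leading term xy: subtract (20529/13760)·f_2 from -20529/3440xy - 4061/215x - 1/4y^4 + 2559/3440y^3 + 1/4y^2 - 2559/3440y → -88933/2752x - 1/4y^4 + 2559/3440y^3 - 17089/13760y^2 - 2559/3440y + 20529/13760
  leading term x: subtract (-6841/215)·h_4 from -88933/2752x - 1/4y^4 + 2559/3440y^3 - 17089/13760y^2 - 2559/3440y + 20529/13760 → -1/4y^4 + 9191/860y^3 - 1049/20y^2 + 23356/215y + 147937/860
  leading term y^4: subtract (39/344y)·h_5 from -1/4y^4 + 9191/860y^3 - 1049/20y^2 + 23356/215y + 147937/860 → 3227/344y^3 - 84769/1720y^2 + 19497/172y + 147937/860
  leading term y^3: subtract (-125853/29584)·h_5 from 3227/344y^3 - 84769/1720y^2 + 19497/172y + 147937/860 → -7813/29584y^2 - 160719/29584y - 76453/14792
  leading term y^2: subtract (39065/203992)·h_6 from -7813/29584y^2 - 160719/29584y - 76453/14792 → -898729/152994y - 898729/152994
  leading term y: no divisor's leading term divides it; move -898729/152994y to the remainder.
  leading term 1: no divisor's leading term divides it; move -898729/152994 to the remainder.
  remainder -898729/152994y - 898729/152994 ≠ 0; add h_7 = -898729/152994y - 898729/152994 to the basis.

The other S-polynomials (S(f_1,h_4), S(f_2,h_4), S(f_3,h_4), S(f_1,h_5), S(f_3,h_5), S(h_4,h_5), S(f_1,h_6), S(f_2,h_6), S(f_3,h_6), S(h_4,h_6), S(h_5,h_6), S(f_1,h_7), S(f_2,h_7), S(f_3,h_7), S(h_4,h_7), S(h_5,h_7), S(h_6,h_7)) all reduce to 0 modulo the current basis, so we have a Gröbner basis.
Inter-reduce: drop elements whose leading term is divisible by another's, tail-reduce, and make monic.
Reduced Gröbner basis: {x, y + 1}.

A lex Gröbner basis eliminates variables successively. Here y + 1 depends only on y, with roots {-1}; lifting each root through the earlier basis elements recovers the full solutions.
  y = -1: the earlier basis element becomes x = 0, giving x = 0 — point (0, -1).
Check: every point annihilates each of the original generators.

{(0, -1)}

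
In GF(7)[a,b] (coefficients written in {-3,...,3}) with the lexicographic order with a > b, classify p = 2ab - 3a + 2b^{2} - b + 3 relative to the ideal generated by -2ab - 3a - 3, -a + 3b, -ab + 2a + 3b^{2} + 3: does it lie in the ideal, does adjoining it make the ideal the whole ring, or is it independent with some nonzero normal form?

First compute the reduced Gröbner basis of I by Buchberger's algorithm.
f_1 = -2ab - 3a - 3, LT = ab.
f_2 = -a + 3b, LT = a.
f_3 = -ab + 2a + 3b^{2} + 3, LT = ab.

S(f_1,f_2): lcm = ab. S = -2a + 3b^{2} - 2.
  leading term a: subtract (2)·f_2 from -2a + 3b^{2} - 2 → 3b^{2} + b - 2
  leading term b^{2}: no divisor's leading term divides it; move 3b^{2} to the remainder.
  leading term b: no divisor's leading term divides it; move b to the remainder.
  leading term 1: no divisor's leading term divides it; move -2 to the remainder.
  remainder 3b^{2} + b - 2 ≠ 0; add h_4 = 3b^{2} + b - 2 to the basis.

S(f_1,f_3): lcm = ab. S = 3b^{2} + 1.
  leading term b^{2}: subtract (1)·h_4 from 3b^{2} + 1 → -b + 3
  leading term b: no divisor's leading term divides it; move -b to the remainder.
  leading term 1: no divisor's leading term divides it; move 3 to the remainder.
  remainder -b + 3 ≠ 0; add h_5 = -b + 3 to the basis.

The other S-polynomials (S(f_2,f_3), S(f_1,h_4), S(f_2,h_4), S(f_3,h_4), S(f_1,h_5), S(f_2,h_5), S(f_3,h_5), S(h_4,h_5)) all reduce to 0 modulo the current basis, so we have a Gröbner basis.
Inter-reduce: drop elements whose leading term is divisible by another's, tail-reduce, and make monic.
Reduced Gröbner basis: {a - 2, b - 3}.
Label its elements g_1 = a - 2, g_2 = b - 3.

Reduce p = 2ab - 3a + 2b^{2} - b + 3 modulo G:
  leading term ab: subtract (2b)·g_1 from 2ab - 3a + 2b^{2} - b + 3 → -3a + 2b^{2} + 3b + 3
  leading term a: subtract (-3)·g_1 from -3a + 2b^{2} + 3b + 3 → 2b^{2} + 3b - 3
  leading term b^{2}: subtract (2b)·g_2 from 2b^{2} + 3b - 3 → 2b - 3
  leading term b: subtract (2)·g_2 from 2b - 3 → 3
  leading term 1: no divisor's leading term divides it; move 3 to the remainder.
  normal form = 3.
The normal form is nonzero, so p ∉ I. Since p minus its normal form lies in I, I + (p) = I + (r) where r = 3; decide whether this ideal is the whole ring.
Here r = 3 is a nonzero constant, hence a unit: 1 ∈ I + (p), the Gröbner basis of I + (p) is {1}, and the enlarged system has no common solution — adjoining p is inconsistent.

Adjoining 2ab - 3a + 2b^{2} - b + 3 makes the ideal the whole ring: the system is inconsistent.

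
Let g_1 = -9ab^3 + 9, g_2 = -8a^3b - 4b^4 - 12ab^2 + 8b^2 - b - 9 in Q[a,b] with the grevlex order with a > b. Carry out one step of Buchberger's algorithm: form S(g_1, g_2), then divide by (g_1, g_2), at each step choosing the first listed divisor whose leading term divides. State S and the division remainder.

lcm(LM(g_1), LM(g_2)) = a^3b^3.
S = (lcm/LT(g_1))·g_1 − (lcm/LT(g_2))·g_2 = -1/2b^6 - 3/2ab^4 + b^4 - 1/8b^3 - a^2 - 9/8b^2.
Reduce S modulo (g_1, g_2) in that order:
  leading term b^6: no divisor's leading term divides it; move -1/2b^6 to the remainder.
  leading term ab^4: subtract (1/6b)·g_1 from -3/2ab^4 + b^4 - 1/8b^3 - a^2 - 9/8b^2 → b^4 - 1/8b^3 - a^2 - 9/8b^2 - 3/2b
  leading term b^4: no divisor's leading term divides it; move b^4 to the remainder.
  leading term b^3: no divisor's leading term divides it; move -1/8b^3 to the remainder.
  leading term a^2: no divisor's leading term divides it; move -a^2 to the remainder.
  leading term b^2: no divisor's leading term divides it; move -9/8b^2 to the remainder.
  leading term b: no divisor's leading term divides it; move -3/2b to the remainder.
The remainder -1/2b^6 + b^4 - 1/8b^3 - a^2 - 9/8b^2 - 3/2b is nonzero, so it would be added as the next basis element.

S(g_1, g_2) = -1/2b^6 - 3/2ab^4 + b^4 - 1/8b^3 - a^2 - 9/8b^2; remainder on division = -1/2b^6 + b^4 - 1/8b^3 - a^2 - 9/8b^2 - 3/2b.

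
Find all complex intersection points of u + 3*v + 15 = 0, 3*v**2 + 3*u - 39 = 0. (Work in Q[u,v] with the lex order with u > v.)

{(-3, -4), (-36, 7)}

Compute a lex Gröbner basis by Buchberger's algorithm.
f_1 = u + 3*v + 15, LT = u.
f_2 = 3*u + 3*v**2 - 39, LT = u.

S(f_1,f_2): lcm = u. S = -v**2 + 3*v + 28.
  reduce S modulo (f_1, f_2):
  remainder -v**2 + 3*v + 28 ≠ 0; add h_3 = -v**2 + 3*v + 28 to the basis.

The other S-polynomials (S(f_1,h_3), S(f_2,h_3)) all reduce to 0 modulo the current basis, so we have a Gröbner basis.
Inter-reduce: drop elements whose leading term is divisible by another's, tail-reduce, and make monic.
Reduced Gröbner basis: {u + 3*v + 15, v**2 - 3*v - 28}.

From the last basis element, v**2 - 3*v - 28 = 0, so v takes values in {-4, 7}. Each choice, substituted upward through the basis, yields the corresponding point(s) of the solution set.
  v = -4: the earlier basis element becomes u + 3 = 0, giving u = -3 — point (-3, -4).
  v = 7: the earlier basis element becomes u + 36 = 0, giving u = -36 — point (-36, 7).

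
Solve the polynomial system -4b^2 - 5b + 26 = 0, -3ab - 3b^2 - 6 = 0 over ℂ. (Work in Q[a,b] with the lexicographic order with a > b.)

{(201/52, -13/4), (-3, 2)}

Compute a lex Gröbner basis by Buchberger's algorithm.
f_1 = -4b^2 - 5b + 26, LT = b^2.
f_2 = -3ab - 3b^2 - 6, LT = ab.

S(f_1,f_2): lcm = ab^2. S = 5/4ab - 13/2a - b^3 - 2b.
  leading term ab: subtract (-5/12)·f_2 from 5/4ab - 13/2a - b^3 - 2b → -13/2a - b^3 - 5/4b^2 - 2b - 5/2
  leading term a: no divisor's leading term divides it; move -13/2a to the remainder.
  leading term b^3: subtract (1/4b)·f_1 from -b^3 - 5/4b^2 - 2b - 5/2 → -17/2b - 5/2
  leading term b: no divisor's leading term divides it; move -17/2b to the remainder.
  leading term 1: no divisor's leading term divides it; move -5/2 to the remainder.
  remainder -13/2a - 17/2b - 5/2 ≠ 0; add h_3 = -13/2a - 17/2b - 5/2 to the basis.

S(f_1,h_3): leading monomials are coprime, so the S-polynomial reduces to 0 (Buchberger's first criterion).
S(f_2,h_3): lcm = ab. S = -4/13b^2 - 5/13b + 2.
  leading term b^2: subtract (1/13)·f_1 from -4/13b^2 - 5/13b + 2 → 0
  remainder 0.

Every S-polynomial of the final basis reduces to 0, so we have a Gröbner basis.
Inter-reduce: drop elements whose leading term is divisible by another's, tail-reduce, and make monic.
Reduced Gröbner basis: {a + 17/13b + 5/13, b^2 + 5/4b - 13/2}.

From the last basis element, b^2 + 5/4b - 13/2 = 0, so b takes values in {-13/4, 2}. Each choice, substituted upward through the basis, yields the corresponding point(s) of the solution set.
  b = -13/4: the earlier basis element becomes a - 201/52 = 0, giving a = 201/52 — point (201/52, -13/4).
  b = 2: the earlier basis element becomes a + 3 = 0, giving a = -3 — point (-3, 2).
Check: every point annihilates each of the original generators.
Zero-dimensionality of the ideal guarantees finitely many solutions over ℂ.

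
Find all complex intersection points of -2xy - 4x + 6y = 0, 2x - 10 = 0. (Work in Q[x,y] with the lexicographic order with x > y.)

Compute a lex Gröbner basis by Buchberger's algorithm.
f_1 = -2xy - 4x + 6y, LT = xy.
f_2 = 2x - 10, LT = x.

S(f_1,f_2): lcm = xy. S = 2x + 2y.
  reduce S modulo (f_1, f_2):
  remainder 2y + 10 ≠ 0; add h_3 = 2y + 10 to the basis.

The other S-polynomials (S(f_1,h_3), S(f_2,h_3)) all reduce to 0 modulo the current basis, so we have a Gröbner basis.
Inter-reduce: drop elements whose leading term is divisible by another's, tail-reduce, and make monic.
Reduced Gröbner basis: {x - 5, y + 5}.

Elimination: the polynomial y + 5 lies in the elimination ideal for y, so y ∈ {-5}. For each such y, the remaining basis elements (now univariate) give the rest of the solution.
  y = -5: the earlier basis element becomes x - 5 = 0, giving x = 5 — point (5, -5).
This is the nonlinear analogue of row-reducing a linear system.

{(5, -5)}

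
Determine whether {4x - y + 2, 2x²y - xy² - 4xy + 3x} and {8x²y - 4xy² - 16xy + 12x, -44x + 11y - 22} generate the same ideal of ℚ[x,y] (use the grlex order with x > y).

Yes, the ideals are equal.

For a fixed monomial order, each ideal has a unique reduced Gröbner basis; comparing bases decides equality.
Buchberger on the first generating set:
f_1 = 4x - y + 2, LT = x.
f_2 = 2x²y - xy² - 4xy + 3x, LT = x²y.

S(f_1,f_2): lcm = x²y. S = ¼xy² + 5/2xy - 3/2x.
  leading term xy²: subtract (1/16y²)·f_1 from ¼xy² + 5/2xy - 3/2x → 1/16y³ + 5/2xy - ⅛y² - 3/2x
  leading term y³: no divisor's leading term divides it; move 1/16y³ to the remainder.
  leading term xy: subtract (⅝y)·f_1 from 5/2xy - ⅛y² - 3/2x → ½y² - 3/2x - 5/4y
  leading term y²: no divisor's leading term divides it; move ½y² to the remainder.
  leading term x: subtract (-⅜)·f_1 from -3/2x - 5/4y → -13/8y + ¾
  leading term y: no divisor's leading term divides it; move -13/8y to the remainder.
  leading term 1: no divisor's leading term divides it; move ¾ to the remainder.
  remainder 1/16y³ + ½y² - 13/8y + ¾ ≠ 0; add g_3 = 1/16y³ + ½y² - 13/8y + ¾ to the basis.

S(f_1,g_3): leading monomials are coprime, so the S-polynomial reduces to 0 (Buchberger's first criterion).
S(f_2,g_3): lcm = x²y³. S = -½xy⁴ - 8x²y² - 2xy³ + 26x²y + 3/2xy² - 12x².
  leading term xy⁴: subtract (-⅛y⁴)·f_1 from -½xy⁴ - 8x²y² - 2xy³ + 26x²y + 3/2xy² - 12x² → -⅛y⁵ - 8x²y² - 2xy³ + ¼y⁴ + 26x²y + 3/2xy² - 12x²
  leading term y⁵: subtract (-2y²)·g_3 from -⅛y⁵ - 8x²y² - 2xy³ + ¼y⁴ + 26x²y + 3/2xy² - 12x² → -8x²y² - 2xy³ + 5/4y⁴ + 26x²y + 3/2xy² - 13/4y³ - 12x² + 3/2y²
  leading term x²y²: subtract (-2xy²)·f_1 from -8x²y² - 2xy³ + 5/4y⁴ + 26x²y + 3/2xy² - 13/4y³ - 12x² + 3/2y² → -4xy³ + 5/4y⁴ + 26x²y + 11/2xy² - 13/4y³ - 12x² + 3/2y²
  leading term xy³: subtract (-y³)·f_1 from -4xy³ + 5/4y⁴ + 26x²y + 11/2xy² - 13/4y³ - 12x² + 3/2y² → ¼y⁴ + 26x²y + 11/2xy² - 5/4y³ - 12x² + 3/2y²
  leading term y⁴: subtract (4y)·g_3 from ¼y⁴ + 26x²y + 11/2xy² - 5/4y³ - 12x² + 3/2y² → 26x²y + 11/2xy² - 13/4y³ - 12x² + 8y² - 3y
  leading term x²y: subtract (13/2xy)·f_1 from 26x²y + 11/2xy² - 13/4y³ - 12x² + 8y² - 3y → 12xy² - 13/4y³ - 12x² - 13xy + 8y² - 3y
  leading term xy²: subtract (3y²)·f_1 from 12xy² - 13/4y³ - 12x² - 13xy + 8y² - 3y → -¼y³ - 12x² - 13xy + 2y² - 3y
  leading term y³: subtract (-4)·g_3 from -¼y³ - 12x² - 13xy + 2y² - 3y → -12x² - 13xy + 4y² - 19/2y + 3
  leading term x²: subtract (-3x)·f_1 from -12x² - 13xy + 4y² - 19/2y + 3 → -16xy + 4y² + 6x - 19/2y + 3
  leading term xy: subtract (-4y)·f_1 from -16xy + 4y² + 6x - 19/2y + 3 → 6x - 3/2y + 3
  leading term x: subtract (3/2)·f_1 from 6x - 3/2y + 3 → 0
  remainder 0.

Every S-polynomial of the final basis reduces to 0, so we have a Gröbner basis.
Inter-reduce: drop elements whose leading term is divisible by another's, tail-reduce, and make monic.
Reduced Gröbner basis: {y³ + 8y² - 26y + 12, x - ¼y + ½}.

Buchberger on the second generating set:
h_1 = 8x²y - 4xy² - 16xy + 12x, LT = x²y.
h_2 = -44x + 11y - 22, LT = x.

S(h_1,h_2): lcm = x²y. S = -¼xy² - 5/2xy + 3/2x.
  leading term xy²: subtract (1/176y²)·h_2 from -¼xy² - 5/2xy + 3/2x → -1/16y³ - 5/2xy + ⅛y² + 3/2x
  leading term y³: no divisor's leading term divides it; move -1/16y³ to the remainder.
  leading term xy: subtract (5/88y)·h_2 from -5/2xy + ⅛y² + 3/2x → -½y² + 3/2x + 5/4y
  leading term y²: no divisor's leading term divides it; move -½y² to the remainder.
  leading term x: subtract (-3/88)·h_2 from 3/2x + 5/4y → 13/8y - ¾
  leading term y: no divisor's leading term divides it; move 13/8y to the remainder.
  leading term 1: no divisor's leading term divides it; move -¾ to the remainder.
  remainder -1/16y³ - ½y² + 13/8y - ¾ ≠ 0; add k_3 = -1/16y³ - ½y² + 13/8y - ¾ to the basis.

S(h_1,k_3): lcm = x²y³. S = -½xy⁴ - 8x²y² - 2xy³ + 26x²y + 3/2xy² - 12x².
  leading term xy⁴: subtract (1/88y⁴)·h_2 from -½xy⁴ - 8x²y² - 2xy³ + 26x²y + 3/2xy² - 12x² → -⅛y⁵ - 8x²y² - 2xy³ + ¼y⁴ + 26x²y + 3/2xy² - 12x²
  leading term y⁵: subtract (2y²)·k_3 from -⅛y⁵ - 8x²y² - 2xy³ + ¼y⁴ + 26x²y + 3/2xy² - 12x² → -8x²y² - 2xy³ + 5/4y⁴ + 26x²y + 3/2xy² - 13/4y³ - 12x² + 3/2y²
  leading term x²y²: subtract (-y)·h_1 from -8x²y² - 2xy³ + 5/4y⁴ + 26x²y + 3/2xy² - 13/4y³ - 12x² + 3/2y² → -6xy³ + 5/4y⁴ + 26x²y - 29/2xy² - 13/4y³ - 12x² + 12xy + 3/2y²
  leading term xy³: subtract (3/22y³)·h_2 from -6xy³ + 5/4y⁴ + 26x²y - 29/2xy² - 13/4y³ - 12x² + 12xy + 3/2y² → -¼y⁴ + 26x²y - 29/2xy² - ¼y³ - 12x² + 12xy + 3/2y²
  leading term y⁴: subtract (4y)·k_3 from -¼y⁴ + 26x²y - 29/2xy² - ¼y³ - 12x² + 12xy + 3/2y² → 26x²y - 29/2xy² + 7/4y³ - 12x² + 12xy - 5y² + 3y
  leading term x²y: subtract (13/4)·h_1 from 26x²y - 29/2xy² + 7/4y³ - 12x² + 12xy - 5y² + 3y → -3/2xy² + 7/4y³ - 12x² + 64xy - 5y² - 39x + 3y
  leading term xy²: subtract (3/88y²)·h_2 from -3/2xy² + 7/4y³ - 12x² + 64xy - 5y² - 39x + 3y → 11/8y³ - 12x² + 64xy - 17/4y² - 39x + 3y
  leading term y³: subtract (-22)·k_3 from 11/8y³ - 12x² + 64xy - 17/4y² - 39x + 3y → -12x² + 64xy - 61/4y² - 39x + 155/4y - 33/2
  leading term x²: subtract (3/11x)·h_2 from -12x² + 64xy - 61/4y² - 39x + 155/4y - 33/2 → 61xy - 61/4y² - 33x + 155/4y - 33/2
  leading term xy: subtract (-61/44y)·h_2 from 61xy - 61/4y² - 33x + 155/4y - 33/2 → -33x + 33/4y - 33/2
  leading term x: subtract (¾)·h_2 from -33x + 33/4y - 33/2 → 0
  remainder 0.

S(h_2,k_3): leading monomials are coprime, so the S-polynomial reduces to 0 (Buchberger's first criterion).
Every S-polynomial of the final basis reduces to 0, so we have a Gröbner basis.
Inter-reduce: drop elements whose leading term is divisible by another's, tail-reduce, and make monic.
Reduced Gröbner basis: {y³ + 8y² - 26y + 12, x - ¼y + ½}.

Same reduced basis, so the two generating sets span the same ideal.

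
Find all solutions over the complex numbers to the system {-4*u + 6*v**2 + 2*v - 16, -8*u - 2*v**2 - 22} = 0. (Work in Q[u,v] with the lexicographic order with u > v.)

Compute a lex Gröbner basis by Buchberger's algorithm.
f_1 = -4*u + 6*v**2 + 2*v - 16, LT = u.
f_2 = -8*u - 2*v**2 - 22, LT = u.

S(f_1,f_2): lcm = u. S = -7/4*v**2 - 1/2*v + 5/4.
  leading term v**2: no divisor's leading term divides it; move -7/4*v**2 to the remainder.
  leading term v: no divisor's leading term divides it; move -1/2*v to the remainder.
  leading term 1: no divisor's leading term divides it; move 5/4 to the remainder.
  remainder -7/4*v**2 - 1/2*v + 5/4 ≠ 0; add h_3 = -7/4*v**2 - 1/2*v + 5/4 to the basis.

S(f_1,h_3): leading monomials are coprime, so the S-polynomial reduces to 0 (Buchberger's first criterion).
S(f_2,h_3): leading monomials are coprime, so the S-polynomial reduces to 0 (Buchberger's first criterion).
Every S-polynomial of the final basis reduces to 0, so we have a Gröbner basis.
Inter-reduce: drop elements whose leading term is divisible by another's, tail-reduce, and make monic.
Reduced Gröbner basis: {u - 1/14*v + 41/14, v**2 + 2/7*v - 5/7}.

Since the basis is lex-ordered, v**2 + 2/7*v - 5/7 is univariate in v. Its roots are {-1, 5/7}. Back-substituting each root into the other basis elements fixes the other coordinates.
  v = -1: the earlier basis element becomes u + 3 = 0, giving u = -3 — point (-3, -1).
  v = 5/7: the earlier basis element becomes u + 141/49 = 0, giving u = -141/49 — point (-141/49, 5/7).
Check: every point annihilates each of the original generators.

{(-3, -1), (-141/49, 5/7)}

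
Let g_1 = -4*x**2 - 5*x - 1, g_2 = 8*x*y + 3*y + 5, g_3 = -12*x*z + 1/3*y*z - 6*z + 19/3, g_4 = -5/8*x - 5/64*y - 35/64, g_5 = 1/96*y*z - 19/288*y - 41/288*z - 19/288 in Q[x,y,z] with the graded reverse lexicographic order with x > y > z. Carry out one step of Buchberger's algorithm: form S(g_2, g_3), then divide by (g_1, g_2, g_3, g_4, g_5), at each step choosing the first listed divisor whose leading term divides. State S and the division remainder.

S(g_2, g_3) = 1/36*y**2*z - 1/8*y*z + 19/36*y + 5/8*z; remainder on division = 19/108*y**2 + 1501/648*y + 665/162*z + 1045/648.

lcm(LM(g_2), LM(g_3)) = x*y*z.
S = (lcm/LT(g_2))·g_2 − (lcm/LT(g_3))·g_3 = 1/36*y**2*z - 1/8*y*z + 19/36*y + 5/8*z.
Reduce S modulo (g_1, g_2, g_3, g_4, g_5) in that order:
  leading term y**2*z: subtract (8/3*y)·g_5 from 1/36*y**2*z - 1/8*y*z + 19/36*y + 5/8*z → 19/108*y**2 + 55/216*y*z + 19/27*y + 5/8*z
  leading term y**2: no divisor's leading term divides it; move 19/108*y**2 to the remainder.
  leading term y*z: subtract (220/9)·g_5 from 55/216*y*z + 19/27*y + 5/8*z → 1501/648*y + 665/162*z + 1045/648
  leading term y: no divisor's leading term divides it; move 1501/648*y to the remainder.
  leading term z: no divisor's leading term divides it; move 665/162*z to the remainder.
  leading term 1: no divisor's leading term divides it; move 1045/648 to the remainder.
The remainder 19/108*y**2 + 1501/648*y + 665/162*z + 1045/648 is nonzero, so it would be added as the next basis element.
This is the inner loop of Buchberger's algorithm — each nonzero remainder becomes a new basis element.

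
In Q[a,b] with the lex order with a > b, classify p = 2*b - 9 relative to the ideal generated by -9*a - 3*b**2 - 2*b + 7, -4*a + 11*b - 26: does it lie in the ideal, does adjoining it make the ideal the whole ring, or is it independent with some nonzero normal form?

Adjoining 2*b - 9 makes the ideal the whole ring: the system is inconsistent.

First compute the reduced Gröbner basis of I by Buchberger's algorithm.
f_1 = -9*a - 3*b**2 - 2*b + 7, LT = a.
f_2 = -4*a + 11*b - 26, LT = a.

S(f_1,f_2): lcm = a. S = 1/3*b**2 + 107/36*b - 131/18.
  leading term b**2: no divisor's leading term divides it; move 1/3*b**2 to the remainder.
  leading term b: no divisor's leading term divides it; move 107/36*b to the remainder.
  leading term 1: no divisor's leading term divides it; move -131/18 to the remainder.
  remainder 1/3*b**2 + 107/36*b - 131/18 ≠ 0; add h_3 = 1/3*b**2 + 107/36*b - 131/18 to the basis.

S(f_1,h_3): leading monomials are coprime, so the S-polynomial reduces to 0 (Buchberger's first criterion).
S(f_2,h_3): leading monomials are coprime, so the S-polynomial reduces to 0 (Buchberger's first criterion).
Every S-polynomial of the final basis reduces to 0, so we have a Gröbner basis.
Inter-reduce: drop elements whose leading term is divisible by another's, tail-reduce, and make monic.
Reduced Gröbner basis: {a - 11/4*b + 13/2, b**2 + 107/12*b - 131/6}.
Label its elements g_1 = a - 11/4*b + 13/2, g_2 = b**2 + 107/12*b - 131/6.

Reduce p = 2*b - 9 modulo G:
  leading term b: no divisor's leading term divides it; move 2*b to the remainder.
  leading term 1: no divisor's leading term divides it; move -9 to the remainder.
  normal form = 2*b - 9.
The normal form is nonzero, so p ∉ I. Since p minus its normal form lies in I, I + (p) = I + (r) where r = 2*b - 9; decide whether this ideal is the whole ring.
Run Buchberger on G together with r (pairs among the g_i already reduce to 0 since G is a Gröbner basis):
g_1 = a - 11/4*b + 13/2, LT = a.
g_2 = b**2 + 107/12*b - 131/6, LT = b**2.
r = 2*b - 9, LT = b.

S(g_1,g_2): leading monomials are coprime, so the S-polynomial reduces to 0 (Buchberger's first criterion).
S(g_1,r): leading monomials are coprime, so the S-polynomial reduces to 0 (Buchberger's first criterion).
S(g_2,r): lcm = b**2. S = 161/12*b - 131/6.
  leading term b: subtract (161/24)·r from 161/12*b - 131/6 → 925/24
  leading term 1: no divisor's leading term divides it; move 925/24 to the remainder.
  remainder 925/24 ≠ 0; add m_4 = 925/24 to the basis.

S(g_1,m_4): leading monomials are coprime, so the S-polynomial reduces to 0 (Buchberger's first criterion).
S(g_2,m_4): leading monomials are coprime, so the S-polynomial reduces to 0 (Buchberger's first criterion).
S(r,m_4): leading monomials are coprime, so the S-polynomial reduces to 0 (Buchberger's first criterion).
Every S-polynomial of the final basis reduces to 0, so we have a Gröbner basis.
Inter-reduce: drop elements whose leading term is divisible by another's, tail-reduce, and make monic.
Reduced Gröbner basis: {1}.
The reduced Gröbner basis of I + (p) is {1}: the ideal is the whole ring, so the enlarged system has no common solution — adjoining p is inconsistent.

The remainder on division by a Gröbner basis is unique — it is the normal form.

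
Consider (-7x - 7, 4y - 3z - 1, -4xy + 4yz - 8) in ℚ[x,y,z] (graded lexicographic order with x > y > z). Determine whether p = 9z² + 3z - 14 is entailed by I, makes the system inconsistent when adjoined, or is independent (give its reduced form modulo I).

First compute the reduced Gröbner basis of I by Buchberger's algorithm.
f_1 = -7x - 7, LT = x.
f_2 = 4y - 3z - 1, LT = y.
f_3 = -4xy + 4yz - 8, LT = xy.

S(f_1,f_3): lcm = xy. S = yz + y - 2.
  reduce S modulo (f_1, f_2, f_3):
  remainder ¾z² + z - 7/4 ≠ 0; add h_4 = ¾z² + z - 7/4 to the basis.

The other S-polynomials (S(f_1,f_2), S(f_2,f_3), S(f_1,h_4), S(f_2,h_4), S(f_3,h_4)) all reduce to 0 modulo the current basis, so we have a Gröbner basis.
Inter-reduce: drop elements whose leading term is divisible by another's, tail-reduce, and make monic.
Reduced Gröbner basis: {z² + 4/3z - 7/3, x + 1, y - ¾z - ¼}.
Label its elements g_1 = z² + 4/3z - 7/3, g_2 = x + 1, g_3 = y - ¾z - ¼.

Reduce p = 9z² + 3z - 14 modulo G:
  leading term z²: subtract (9)·g_1 from 9z² + 3z - 14 → -9z + 7
  leading term z: no divisor's leading term divides it; move -9z to the remainder.
  leading term 1: no divisor's leading term divides it; move 7 to the remainder.
  normal form = -9z + 7.
The normal form is nonzero, so p ∉ I. Since p minus its normal form lies in I, I + (p) = I + (r) where r = -9z + 7; decide whether this ideal is the whole ring.
Run Buchberger on G together with r (pairs among the g_i already reduce to 0 since G is a Gröbner basis):
g_1 = z² + 4/3z - 7/3, LT = z².
g_2 = x + 1, LT = x.
g_3 = y - ¾z - ¼, LT = y.
r = -9z + 7, LT = z.

S(g_1,r): lcm = z². S = 19/9z - 7/3.
  reduce S modulo (g_1, g_2, g_3, r):
  remainder -56/81 ≠ 0; add m_5 = -56/81 to the basis.

The other S-polynomials (S(g_1,g_2), S(g_1,g_3), S(g_2,g_3), S(g_2,r), S(g_3,r), S(g_1,m_5), S(g_2,m_5), S(g_3,m_5), S(r,m_5)) all reduce to 0 modulo the current basis, so we have a Gröbner basis.
Inter-reduce: drop elements whose leading term is divisible by another's, tail-reduce, and make monic.
Reduced Gröbner basis: {1}.
The reduced Gröbner basis of I + (p) is {1}: the ideal is the whole ring, so the enlarged system has no common solution — adjoining p is inconsistent.

Ideal membership is decidable via reduction modulo a Gröbner basis.

Adjoining 9z² + 3z - 14 makes the ideal the whole ring: the system is inconsistent.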